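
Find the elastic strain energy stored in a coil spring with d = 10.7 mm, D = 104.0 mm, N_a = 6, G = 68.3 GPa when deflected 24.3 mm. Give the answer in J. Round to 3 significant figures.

4.90 J

k = Gd⁴/(8D³N_a) = (68.3×10³)(10.7⁴)/(8·104.0³·6) = 16.581 N/mm
U = ½kδ² = 0.5 × 16.581 × 24.3² = 4895.5 N·mm = 4.8955 J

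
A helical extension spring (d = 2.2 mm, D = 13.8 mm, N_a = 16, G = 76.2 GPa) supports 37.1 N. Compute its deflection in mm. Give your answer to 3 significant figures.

k = Gd⁴/(8D³N_a) = (76.2×10³)(2.2⁴)/(8·13.8³·16) = 5.3064 N/mm
δ = F/k = 37.1 / 5.3064 = 6.9916 mm

6.99 mm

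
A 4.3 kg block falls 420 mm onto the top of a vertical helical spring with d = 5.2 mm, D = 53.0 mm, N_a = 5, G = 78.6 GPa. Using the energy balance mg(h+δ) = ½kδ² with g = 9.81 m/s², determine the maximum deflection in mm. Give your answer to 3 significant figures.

65.1 mm

k = Gd⁴/(8D³N_a) = (78.6×10³)(5.2⁴)/(8·53.0³·5) = 9.6505 N/mm
W = mg = 4.3 × 9.81 = 42.183 N
½kδ² − Wδ − Wh = 0 → δ = (W + √(W² + 2kWh))/k
δ = (42.183 + √(1779.4 + 341952))/9.6505 = (42.183 + 586.29)/9.6505 = 65.123 mm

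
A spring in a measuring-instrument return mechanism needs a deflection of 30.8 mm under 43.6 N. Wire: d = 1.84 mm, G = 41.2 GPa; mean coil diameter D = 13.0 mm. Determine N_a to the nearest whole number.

Required rate k = F/δ = 43.6/30.8 = 1.4156 N/mm
N_a = Gd⁴/(8D³k) = (41.2×10³ × 1.84⁴)/(8 × 13.0³ × 1.4156)
    = 472246 / 24880.3 = 18.98 → 19 coils

19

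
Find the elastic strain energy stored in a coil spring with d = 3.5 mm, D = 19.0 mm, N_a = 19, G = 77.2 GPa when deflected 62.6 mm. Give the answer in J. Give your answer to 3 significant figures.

21.8 J

k = Gd⁴/(8D³N_a) = (77.2×10³)(3.5⁴)/(8·19.0³·19) = 11.112 N/mm
U = ½kδ² = 0.5 × 11.112 × 62.6² = 21772 N·mm = 21.772 J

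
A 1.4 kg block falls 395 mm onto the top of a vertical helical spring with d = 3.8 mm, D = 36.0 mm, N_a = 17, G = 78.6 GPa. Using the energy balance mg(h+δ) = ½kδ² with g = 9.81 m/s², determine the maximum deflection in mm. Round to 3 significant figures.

k = Gd⁴/(8D³N_a) = (78.6×10³)(3.8⁴)/(8·36.0³·17) = 2.5829 N/mm
W = mg = 1.4 × 9.81 = 13.734 N
½kδ² − Wδ − Wh = 0 → δ = (W + √(W² + 2kWh))/k
δ = (13.734 + √(188.62 + 28024.3))/2.5829 = (13.734 + 167.97)/2.5829 = 70.347 mm

70.3 mm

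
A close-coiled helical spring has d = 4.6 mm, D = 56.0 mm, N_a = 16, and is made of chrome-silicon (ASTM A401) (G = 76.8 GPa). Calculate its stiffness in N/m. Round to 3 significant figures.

1530 N/m

k = Gd⁴/(8D³N_a) = (76.8×10³ × 4.6⁴) / (8 × 56.0³ × 16)
  = 3.43869e+07 / 2.24788e+07 = 1.5297 N/mm = 1529.7 N/m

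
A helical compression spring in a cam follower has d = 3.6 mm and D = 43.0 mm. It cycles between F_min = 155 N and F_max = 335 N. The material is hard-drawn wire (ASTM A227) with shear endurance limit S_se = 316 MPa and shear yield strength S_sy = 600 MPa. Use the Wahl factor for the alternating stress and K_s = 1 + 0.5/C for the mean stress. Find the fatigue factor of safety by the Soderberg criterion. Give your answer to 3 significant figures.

C = D/d = 43.0/3.6 = 11.9444; K_W = (4C−1)/(4C−4)+0.615/C = 1.1200; K_s = 1+0.5/C = 1.0419
F_a = (F_max−F_min)/2 = 90 N; F_m = (F_max+F_min)/2 = 245 N
τ_a = K_W·8F_aD/(πd³) = 1.1200 × 211.22 = 236.57 MPa
τ_m = K_s·8F_mD/(πd³) = 1.0419 × 575 = 599.07 MPa
Soderberg: 1/n_f = τ_a/S_se + τ_m/S_sy = 236.57/316 + 599.07/600 = 0.74865 + 0.99845 = 1.7471
n_f = 1/1.7471 = 0.5724

0.572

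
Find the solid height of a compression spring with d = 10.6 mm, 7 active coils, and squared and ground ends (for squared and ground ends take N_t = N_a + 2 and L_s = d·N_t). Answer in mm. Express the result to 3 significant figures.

squared and ground ends: N_t = N_a + 2 = 7 + 2 = 9
L_s = d·N_t = 10.6 × 9 = 95.4 mm

95.4 mm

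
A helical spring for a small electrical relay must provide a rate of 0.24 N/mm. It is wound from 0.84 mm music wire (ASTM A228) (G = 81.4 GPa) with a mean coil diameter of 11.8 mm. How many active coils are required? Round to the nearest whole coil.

13

N_a = Gd⁴/(8D³k) = (81.4×10³ × 0.84⁴)/(8 × 11.8³ × 0.24)
    = 40526.7 / 3154.62 = 12.85 → 13 coils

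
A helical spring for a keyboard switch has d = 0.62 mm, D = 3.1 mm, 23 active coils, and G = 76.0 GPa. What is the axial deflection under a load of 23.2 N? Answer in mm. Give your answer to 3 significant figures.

11.3 mm

k = Gd⁴/(8D³N_a) = (76.0×10³)(0.62⁴)/(8·3.1³·23) = 2.0487 N/mm
δ = F/k = 23.2 / 2.0487 = 11.324 mm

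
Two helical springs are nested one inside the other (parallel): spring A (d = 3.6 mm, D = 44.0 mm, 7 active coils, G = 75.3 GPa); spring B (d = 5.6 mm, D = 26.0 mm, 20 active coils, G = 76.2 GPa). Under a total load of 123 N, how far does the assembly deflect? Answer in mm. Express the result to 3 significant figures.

k_A = Gd⁴/(8D³N_a) = (75.3×10³)(3.6⁴)/(8·44.0³·7) = 2.6513 N/mm
k_B = Gd⁴/(8D³N_a) = (76.2×10³)(5.6⁴)/(8·26.0³·20) = 26.648 N/mm
Parallel: k_eq = 2.6513 + 26.648 = 29.299 N/mm
δ = F/k_eq = 123/29.299 = 4.198 mm

4.20 mm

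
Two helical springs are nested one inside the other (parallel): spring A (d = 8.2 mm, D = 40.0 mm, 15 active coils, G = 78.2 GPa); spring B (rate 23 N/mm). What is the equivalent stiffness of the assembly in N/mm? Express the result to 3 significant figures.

69.0 N/mm

k_A = Gd⁴/(8D³N_a) = (78.2×10³)(8.2⁴)/(8·40.0³·15) = 46.036 N/mm
Parallel: k_eq = 46.036 + 23 = 69.036 N/mm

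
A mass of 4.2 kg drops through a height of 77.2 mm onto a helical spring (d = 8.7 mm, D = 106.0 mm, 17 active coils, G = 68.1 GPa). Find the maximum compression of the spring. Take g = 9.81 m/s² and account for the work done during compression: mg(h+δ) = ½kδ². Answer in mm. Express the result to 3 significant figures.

71.3 mm

k = Gd⁴/(8D³N_a) = (68.1×10³)(8.7⁴)/(8·106.0³·17) = 2.4086 N/mm
W = mg = 4.2 × 9.81 = 41.202 N
½kδ² − Wδ − Wh = 0 → δ = (W + √(W² + 2kWh))/k
δ = (41.202 + √(1697.6 + 15322.6))/2.4086 = (41.202 + 130.46)/2.4086 = 71.271 mm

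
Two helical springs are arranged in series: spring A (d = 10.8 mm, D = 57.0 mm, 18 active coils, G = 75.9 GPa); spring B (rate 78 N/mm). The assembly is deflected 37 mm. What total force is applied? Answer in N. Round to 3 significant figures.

957 N

k_A = Gd⁴/(8D³N_a) = (75.9×10³)(10.8⁴)/(8·57.0³·18) = 38.721 N/mm
Series: 1/k_eq = 1/38.721 + 1/78 = 0.038646; k_eq = 25.876 N/mm
F = k_eq·δ = 25.876·37 = 957.41 N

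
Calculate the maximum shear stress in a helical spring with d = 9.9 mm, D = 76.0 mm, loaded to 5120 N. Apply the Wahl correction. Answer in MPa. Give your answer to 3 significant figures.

Spring index C = D/d = 76.0/9.9 = 7.6768
K_W = (4C−1)/(4C−4) + 0.615/C = 29.707/26.707 + 0.0801 = 1.1924
τ₀ = 8FD/(πd³) = 8·5120·76.0/(π·9.9³) = 3.11296e+06/3048.3 = 1021.2 MPa
τ_max = K·τ₀ = 1.1924 × 1021.2 = 1217.7 MPa

1220 MPa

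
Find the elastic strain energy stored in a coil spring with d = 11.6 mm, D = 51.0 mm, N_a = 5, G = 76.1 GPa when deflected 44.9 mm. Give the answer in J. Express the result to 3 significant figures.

262 J

k = Gd⁴/(8D³N_a) = (76.1×10³)(11.6⁴)/(8·51.0³·5) = 259.68 N/mm
U = ½kδ² = 0.5 × 259.68 × 44.9² = 2.6176e+05 N·mm = 261.76 J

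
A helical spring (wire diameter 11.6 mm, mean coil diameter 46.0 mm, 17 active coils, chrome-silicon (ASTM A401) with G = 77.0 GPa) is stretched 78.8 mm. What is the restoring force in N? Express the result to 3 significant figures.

k = Gd⁴/(8D³N_a) = (77.0×10³)(11.6⁴)/(8·46.0³·17) = 105.32 N/mm
F = k·δ = 105.32 × 78.8 = 8299.2 N

8300 N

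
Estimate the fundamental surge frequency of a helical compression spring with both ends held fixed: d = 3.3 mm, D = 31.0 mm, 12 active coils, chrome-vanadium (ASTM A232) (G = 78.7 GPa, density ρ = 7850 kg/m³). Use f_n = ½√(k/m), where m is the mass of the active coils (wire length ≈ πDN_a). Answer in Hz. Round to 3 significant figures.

102 Hz

k = Gd⁴/(8D³N_a) = (78.7×10³)(3.3⁴)/(8·31.0³·12) = 3.2634 N/mm = 3263.4 N/m
Wire length L = πDN_a = π·31.0·12 = 1168.7 mm
m = ρ·(πd²/4)·L = 7850 × 8.553×10⁻⁶ m² × 1.1687 m = 0.078466 kg
f_n = ½√(k/m) = 0.5·√(3263.4/0.078466) = 0.5·√(41590) = 101.97 Hz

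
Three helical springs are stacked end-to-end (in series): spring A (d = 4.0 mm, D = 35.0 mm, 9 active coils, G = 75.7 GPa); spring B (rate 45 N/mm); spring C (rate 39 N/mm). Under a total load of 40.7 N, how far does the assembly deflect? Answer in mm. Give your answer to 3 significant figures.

8.43 mm

k_A = Gd⁴/(8D³N_a) = (75.7×10³)(4.0⁴)/(8·35.0³·9) = 6.2777 N/mm
Series: 1/k_eq = 1/6.2777 + 1/45 + 1/39 = 0.20716; k_eq = 4.8272 N/mm
δ = F/k_eq = 40.7/4.8272 = 8.4313 mm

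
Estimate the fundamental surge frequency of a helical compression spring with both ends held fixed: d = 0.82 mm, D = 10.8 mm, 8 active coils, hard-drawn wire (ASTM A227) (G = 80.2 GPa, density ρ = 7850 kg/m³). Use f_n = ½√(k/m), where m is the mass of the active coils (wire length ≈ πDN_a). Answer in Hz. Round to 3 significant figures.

316 Hz

k = Gd⁴/(8D³N_a) = (80.2×10³)(0.82⁴)/(8·10.8³·8) = 0.44976 N/mm = 449.76 N/m
Wire length L = πDN_a = π·10.8·8 = 271.43 mm
m = ρ·(πd²/4)·L = 7850 × 0.5281×10⁻⁶ m² × 0.27143 m = 0.0011253 kg
f_n = ½√(k/m) = 0.5·√(449.76/0.0011253) = 0.5·√(3.9969e+05) = 316.11 Hz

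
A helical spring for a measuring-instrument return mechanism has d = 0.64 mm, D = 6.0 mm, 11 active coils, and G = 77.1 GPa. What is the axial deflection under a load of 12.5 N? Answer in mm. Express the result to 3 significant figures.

k = Gd⁴/(8D³N_a) = (77.1×10³)(0.64⁴)/(8·6.0³·11) = 0.68052 N/mm
δ = F/k = 12.5 / 0.68052 = 18.368 mm

18.4 mm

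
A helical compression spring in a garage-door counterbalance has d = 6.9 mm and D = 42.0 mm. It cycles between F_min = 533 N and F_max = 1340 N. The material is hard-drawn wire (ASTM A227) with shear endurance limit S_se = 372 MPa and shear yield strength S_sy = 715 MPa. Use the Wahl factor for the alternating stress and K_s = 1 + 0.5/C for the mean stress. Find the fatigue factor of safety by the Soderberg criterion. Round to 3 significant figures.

1.11

C = D/d = 42.0/6.9 = 6.0870; K_W = (4C−1)/(4C−4)+0.615/C = 1.2485; K_s = 1+0.5/C = 1.0821
F_a = (F_max−F_min)/2 = 403.5 N; F_m = (F_max+F_min)/2 = 936.5 N
τ_a = K_W·8F_aD/(πd³) = 1.2485 × 131.37 = 164.01 MPa
τ_m = K_s·8F_mD/(πd³) = 1.0821 × 304.89 = 329.94 MPa
Soderberg: 1/n_f = τ_a/S_se + τ_m/S_sy = 164.01/372 + 329.94/715 = 0.44088 + 0.46145 = 0.90234
n_f = 1/0.90234 = 1.108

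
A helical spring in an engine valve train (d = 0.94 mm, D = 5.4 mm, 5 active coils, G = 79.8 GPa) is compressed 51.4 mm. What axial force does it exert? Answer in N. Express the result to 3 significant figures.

k = Gd⁴/(8D³N_a) = (79.8×10³)(0.94⁴)/(8·5.4³·5) = 9.8917 N/mm
F = k·δ = 9.8917 × 51.4 = 508.44 N

508 N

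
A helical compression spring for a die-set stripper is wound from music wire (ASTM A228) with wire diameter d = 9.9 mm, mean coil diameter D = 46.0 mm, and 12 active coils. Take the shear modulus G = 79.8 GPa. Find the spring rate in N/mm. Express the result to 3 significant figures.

k = Gd⁴/(8D³N_a) = (79.8×10³ × 9.9⁴) / (8 × 46.0³ × 12)
  = 7.66556e+08 / 9.34426e+06 = 82.035 N/mm

82.0 N/mm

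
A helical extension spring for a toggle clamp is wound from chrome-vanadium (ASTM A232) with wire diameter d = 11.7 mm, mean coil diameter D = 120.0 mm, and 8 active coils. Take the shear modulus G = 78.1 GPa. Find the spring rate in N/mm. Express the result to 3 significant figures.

13.2 N/mm

k = Gd⁴/(8D³N_a) = (78.1×10³ × 11.7⁴) / (8 × 120.0³ × 8)
  = 1.46351e+09 / 1.10592e+08 = 13.233 N/mm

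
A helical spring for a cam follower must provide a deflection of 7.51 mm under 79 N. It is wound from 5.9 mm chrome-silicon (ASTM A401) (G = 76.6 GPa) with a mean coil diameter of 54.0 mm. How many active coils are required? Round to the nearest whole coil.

Required rate k = F/δ = 79/7.51 = 10.519 N/mm
N_a = Gd⁴/(8D³k) = (76.6×10³ × 5.9⁴)/(8 × 54.0³ × 10.519)
    = 9.2819e+07 / 1.32513e+07 = 7.005 → 7 coils

7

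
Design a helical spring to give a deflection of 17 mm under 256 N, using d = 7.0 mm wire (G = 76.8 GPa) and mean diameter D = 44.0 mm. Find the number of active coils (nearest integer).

18

Required rate k = F/δ = 256/17 = 15.059 N/mm
N_a = Gd⁴/(8D³k) = (76.8×10³ × 7.0⁴)/(8 × 44.0³ × 15.059)
    = 1.84397e+08 / 1.02622e+07 = 17.97 → 18 coils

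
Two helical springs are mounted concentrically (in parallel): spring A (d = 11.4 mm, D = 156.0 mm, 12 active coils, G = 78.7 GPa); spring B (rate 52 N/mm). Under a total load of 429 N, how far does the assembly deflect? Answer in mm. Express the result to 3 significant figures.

7.71 mm

k_A = Gd⁴/(8D³N_a) = (78.7×10³)(11.4⁴)/(8·156.0³·12) = 3.6471 N/mm
Parallel: k_eq = 3.6471 + 52 = 55.647 N/mm
δ = F/k_eq = 429/55.647 = 7.7093 mm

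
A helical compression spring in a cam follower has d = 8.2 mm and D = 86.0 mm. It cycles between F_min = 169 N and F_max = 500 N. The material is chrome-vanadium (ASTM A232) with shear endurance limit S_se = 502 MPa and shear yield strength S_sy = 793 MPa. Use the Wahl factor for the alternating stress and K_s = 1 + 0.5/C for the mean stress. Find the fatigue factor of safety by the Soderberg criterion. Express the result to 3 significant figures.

C = D/d = 86.0/8.2 = 10.4878; K_W = (4C−1)/(4C−4)+0.615/C = 1.1377; K_s = 1+0.5/C = 1.0477
F_a = (F_max−F_min)/2 = 165.5 N; F_m = (F_max+F_min)/2 = 334.5 N
τ_a = K_W·8F_aD/(πd³) = 1.1377 × 65.735 = 74.786 MPa
τ_m = K_s·8F_mD/(πd³) = 1.0477 × 132.86 = 139.19 MPa
Soderberg: 1/n_f = τ_a/S_se + τ_m/S_sy = 74.786/502 + 139.19/793 = 0.14898 + 0.17553 = 0.3245
n_f = 1/0.3245 = 3.082

3.08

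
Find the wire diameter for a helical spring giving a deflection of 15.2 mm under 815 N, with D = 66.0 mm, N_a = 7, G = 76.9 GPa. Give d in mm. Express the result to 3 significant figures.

Required rate k = F/δ = 815/15.2 = 53.618 N/mm
d = (8D³N_a·k / G)^(1/4) = (8·66.0³·7·53.618 / (76.9×10³))^0.25
  = (11226)^0.25 = 10.2932 mm

10.3 mm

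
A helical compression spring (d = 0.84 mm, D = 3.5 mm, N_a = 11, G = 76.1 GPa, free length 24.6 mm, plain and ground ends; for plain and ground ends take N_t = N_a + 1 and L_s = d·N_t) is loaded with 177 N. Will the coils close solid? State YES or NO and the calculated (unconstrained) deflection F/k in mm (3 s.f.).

k = Gd⁴/(8D³N_a) = (76.1×10³)(0.84⁴)/(8·3.5³·11) = 10.042 N/mm
N_t = 12; L_s = 0.84·12 = 10.08 mm; δ_solid = L₀ − L_s = 24.6 − 10.08 = 14.52 mm
δ = F/k = 177/10.042 = 17.626 mm
δ ≥ δ_solid → spring goes solid

YES, δ = 17.6 mm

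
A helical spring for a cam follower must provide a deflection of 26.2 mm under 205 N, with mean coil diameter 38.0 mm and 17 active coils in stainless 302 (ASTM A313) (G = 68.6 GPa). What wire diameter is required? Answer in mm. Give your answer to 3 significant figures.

5.40 mm

Required rate k = F/δ = 205/26.2 = 7.8244 N/mm
d = (8D³N_a·k / G)^(1/4) = (8·38.0³·17·7.8244 / (68.6×10³))^0.25
  = (851.17)^0.25 = 5.4014 mm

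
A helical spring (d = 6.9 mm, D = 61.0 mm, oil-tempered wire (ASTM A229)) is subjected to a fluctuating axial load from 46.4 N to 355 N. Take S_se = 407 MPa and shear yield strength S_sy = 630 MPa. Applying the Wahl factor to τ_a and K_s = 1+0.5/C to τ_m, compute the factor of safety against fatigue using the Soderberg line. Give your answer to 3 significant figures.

C = D/d = 61.0/6.9 = 8.8406; K_W = (4C−1)/(4C−4)+0.615/C = 1.1652; K_s = 1+0.5/C = 1.0566
F_a = (F_max−F_min)/2 = 154.3 N; F_m = (F_max+F_min)/2 = 200.7 N
τ_a = K_W·8F_aD/(πd³) = 1.1652 × 72.961 = 85.015 MPa
τ_m = K_s·8F_mD/(πd³) = 1.0566 × 94.901 = 100.27 MPa
Soderberg: 1/n_f = τ_a/S_se + τ_m/S_sy = 85.015/407 + 100.27/630 = 0.20888 + 0.15916 = 0.36804
n_f = 1/0.36804 = 2.717

2.72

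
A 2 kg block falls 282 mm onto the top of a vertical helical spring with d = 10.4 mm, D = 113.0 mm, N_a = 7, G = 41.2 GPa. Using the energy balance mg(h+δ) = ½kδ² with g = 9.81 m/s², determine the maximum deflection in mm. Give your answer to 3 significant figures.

k = Gd⁴/(8D³N_a) = (41.2×10³)(10.4⁴)/(8·113.0³·7) = 5.965 N/mm
W = mg = 2 × 9.81 = 19.62 N
½kδ² − Wδ − Wh = 0 → δ = (W + √(W² + 2kWh))/k
δ = (19.62 + √(384.94 + 66006.3))/5.965 = (19.62 + 257.66)/5.965 = 46.486 mm

46.5 mm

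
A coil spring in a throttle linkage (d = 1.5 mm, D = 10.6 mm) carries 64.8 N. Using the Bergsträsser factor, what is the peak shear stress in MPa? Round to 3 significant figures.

621 MPa

Spring index C = D/d = 10.6/1.5 = 7.0667
K_B = (4C+2)/(4C−3) = 30.267/25.267 = 1.1979
τ₀ = 8FD/(πd³) = 8·64.8·10.6/(π·1.5³) = 5495.04/10.603 = 518.26 MPa
τ_max = K·τ₀ = 1.1979 × 518.26 = 620.82 MPa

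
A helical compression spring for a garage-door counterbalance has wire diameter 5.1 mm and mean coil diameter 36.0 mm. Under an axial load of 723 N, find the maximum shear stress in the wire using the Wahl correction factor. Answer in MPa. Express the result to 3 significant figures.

605 MPa

Spring index C = D/d = 36.0/5.1 = 7.0588
K_W = (4C−1)/(4C−4) + 0.615/C = 27.235/24.235 + 0.0871 = 1.2109
τ₀ = 8FD/(πd³) = 8·723·36.0/(π·5.1³) = 208224/416.74 = 499.66 MPa
τ_max = K·τ₀ = 1.2109 × 499.66 = 605.04 MPa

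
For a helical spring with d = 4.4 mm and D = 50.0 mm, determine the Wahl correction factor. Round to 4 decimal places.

C = D/d = 50.0/4.4 = 11.3636
K_W = (4C−1)/(4C−4) + 0.615/C = 44.455/41.455 + 0.0541 = 1.1265

1.1265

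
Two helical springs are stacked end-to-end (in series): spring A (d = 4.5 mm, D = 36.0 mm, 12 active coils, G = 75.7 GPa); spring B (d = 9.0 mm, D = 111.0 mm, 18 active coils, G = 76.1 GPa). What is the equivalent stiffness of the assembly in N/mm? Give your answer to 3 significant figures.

k_A = Gd⁴/(8D³N_a) = (75.7×10³)(4.5⁴)/(8·36.0³·12) = 6.9305 N/mm
k_B = Gd⁴/(8D³N_a) = (76.1×10³)(9.0⁴)/(8·111.0³·18) = 2.5353 N/mm
Series: 1/k_eq = 1/6.9305 + 1/2.5353 = 0.53873; k_eq = 1.8562 N/mm

1.86 N/mm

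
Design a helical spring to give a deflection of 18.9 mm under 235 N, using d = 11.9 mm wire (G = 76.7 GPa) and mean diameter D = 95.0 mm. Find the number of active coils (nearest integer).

Required rate k = F/δ = 235/18.9 = 12.434 N/mm
N_a = Gd⁴/(8D³k) = (76.7×10³ × 11.9⁴)/(8 × 95.0³ × 12.434)
    = 1.5381e+09 / 8.52839e+07 = 18.04 → 18 coils

18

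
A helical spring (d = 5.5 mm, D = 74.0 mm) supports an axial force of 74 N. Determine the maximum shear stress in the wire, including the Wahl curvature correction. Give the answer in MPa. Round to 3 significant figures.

92.7 MPa

Spring index C = D/d = 74.0/5.5 = 13.4545
K_W = (4C−1)/(4C−4) + 0.615/C = 52.818/49.818 + 0.0457 = 1.1059
τ₀ = 8FD/(πd³) = 8·74·74.0/(π·5.5³) = 43808/522.68 = 83.814 MPa
τ_max = K·τ₀ = 1.1059 × 83.814 = 92.692 MPa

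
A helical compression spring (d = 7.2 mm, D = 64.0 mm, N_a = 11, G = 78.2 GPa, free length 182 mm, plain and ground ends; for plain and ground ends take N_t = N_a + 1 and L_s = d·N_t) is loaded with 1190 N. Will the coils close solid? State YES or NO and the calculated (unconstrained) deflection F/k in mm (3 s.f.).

k = Gd⁴/(8D³N_a) = (78.2×10³)(7.2⁴)/(8·64.0³·11) = 9.1099 N/mm
N_t = 12; L_s = 7.2·12 = 86.4 mm; δ_solid = L₀ − L_s = 182 − 86.4 = 95.6 mm
δ = F/k = 1190/9.1099 = 130.63 mm
δ ≥ δ_solid → spring goes solid

YES, δ = 131 mm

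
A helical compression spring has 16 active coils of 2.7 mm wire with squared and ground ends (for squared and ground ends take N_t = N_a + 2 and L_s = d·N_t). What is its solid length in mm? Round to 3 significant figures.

squared and ground ends: N_t = N_a + 2 = 16 + 2 = 18
L_s = d·N_t = 2.7 × 18 = 48.6 mm

48.6 mm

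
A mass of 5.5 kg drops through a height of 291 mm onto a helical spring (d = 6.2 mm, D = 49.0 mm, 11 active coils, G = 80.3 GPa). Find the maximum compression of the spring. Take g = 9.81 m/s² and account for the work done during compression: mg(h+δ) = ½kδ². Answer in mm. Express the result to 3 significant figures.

57.3 mm

k = Gd⁴/(8D³N_a) = (80.3×10³)(6.2⁴)/(8·49.0³·11) = 11.461 N/mm
W = mg = 5.5 × 9.81 = 53.955 N
½kδ² − Wδ − Wh = 0 → δ = (W + √(W² + 2kWh))/k
δ = (53.955 + √(2911.1 + 359887))/11.461 = (53.955 + 602.33)/11.461 = 57.264 mm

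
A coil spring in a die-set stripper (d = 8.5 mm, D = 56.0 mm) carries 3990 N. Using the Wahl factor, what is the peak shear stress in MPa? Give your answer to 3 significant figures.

1140 MPa

Spring index C = D/d = 56.0/8.5 = 6.5882
K_W = (4C−1)/(4C−4) + 0.615/C = 25.353/22.353 + 0.0933 = 1.2276
τ₀ = 8FD/(πd³) = 8·3990·56.0/(π·8.5³) = 1.78752e+06/1929.3 = 926.5 MPa
τ_max = K·τ₀ = 1.2276 × 926.5 = 1137.3 MPa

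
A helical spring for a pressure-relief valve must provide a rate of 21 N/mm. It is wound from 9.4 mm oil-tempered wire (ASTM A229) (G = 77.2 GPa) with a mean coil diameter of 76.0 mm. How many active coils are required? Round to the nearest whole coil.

8

N_a = Gd⁴/(8D³k) = (77.2×10³ × 9.4⁴)/(8 × 76.0³ × 21)
    = 6.02738e+08 / 7.3748e+07 = 8.173 → 8 coils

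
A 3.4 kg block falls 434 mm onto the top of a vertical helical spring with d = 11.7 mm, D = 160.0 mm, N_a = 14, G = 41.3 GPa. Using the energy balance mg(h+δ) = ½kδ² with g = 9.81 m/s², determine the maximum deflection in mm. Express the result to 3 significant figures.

k = Gd⁴/(8D³N_a) = (41.3×10³)(11.7⁴)/(8·160.0³·14) = 1.687 N/mm
W = mg = 3.4 × 9.81 = 33.354 N
½kδ² − Wδ − Wh = 0 → δ = (W + √(W² + 2kWh))/k
δ = (33.354 + √(1112.5 + 48840.8))/1.687 = (33.354 + 223.5)/1.687 = 152.26 mm

152 mm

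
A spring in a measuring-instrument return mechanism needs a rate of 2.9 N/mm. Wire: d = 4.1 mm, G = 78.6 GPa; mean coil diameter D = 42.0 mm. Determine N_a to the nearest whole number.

N_a = Gd⁴/(8D³k) = (78.6×10³ × 4.1⁴)/(8 × 42.0³ × 2.9)
    = 2.22105e+07 / 1.71884e+06 = 12.92 → 13 coils

13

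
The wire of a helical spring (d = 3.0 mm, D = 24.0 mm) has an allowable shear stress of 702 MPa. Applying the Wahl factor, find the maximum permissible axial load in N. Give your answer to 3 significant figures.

262 N

C = D/d = 24.0/3.0 = 8.0000
K_W = (4C−1)/(4C−4) + 0.615/C = 31.000/28.000 + 0.0769 = 1.1840
τ_max = K·8FD/(πd³) → F_max = τ_allow·πd³/(8DK)
F_max = 702·π·3.0³/(8·24.0·1.1840) = 59546/227.33 = 261.93 N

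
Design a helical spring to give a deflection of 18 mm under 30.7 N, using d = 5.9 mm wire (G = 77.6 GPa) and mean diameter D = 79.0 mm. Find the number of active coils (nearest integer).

14

Required rate k = F/δ = 30.7/18 = 1.7056 N/mm
N_a = Gd⁴/(8D³k) = (77.6×10³ × 5.9⁴)/(8 × 79.0³ × 1.7056)
    = 9.40307e+07 / 6.72724e+06 = 13.98 → 14 coils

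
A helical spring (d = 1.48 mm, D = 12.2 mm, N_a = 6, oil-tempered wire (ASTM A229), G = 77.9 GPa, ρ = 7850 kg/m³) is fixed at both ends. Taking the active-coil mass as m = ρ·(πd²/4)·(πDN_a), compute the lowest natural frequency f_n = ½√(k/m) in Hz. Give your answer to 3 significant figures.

k = Gd⁴/(8D³N_a) = (77.9×10³)(1.48⁴)/(8·12.2³·6) = 4.2881 N/mm = 4288.1 N/m
Wire length L = πDN_a = π·12.2·6 = 229.96 mm
m = ρ·(πd²/4)·L = 7850 × 1.7203×10⁻⁶ m² × 0.22996 m = 0.0031056 kg
f_n = ½√(k/m) = 0.5·√(4288.1/0.0031056) = 0.5·√(1.3808e+06) = 587.53 Hz

588 Hz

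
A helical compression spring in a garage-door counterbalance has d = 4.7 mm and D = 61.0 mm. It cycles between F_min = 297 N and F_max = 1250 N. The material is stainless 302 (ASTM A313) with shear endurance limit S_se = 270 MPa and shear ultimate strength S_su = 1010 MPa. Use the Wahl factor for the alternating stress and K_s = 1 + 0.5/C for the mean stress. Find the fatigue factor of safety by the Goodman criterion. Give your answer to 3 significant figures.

0.243

C = D/d = 61.0/4.7 = 12.9787; K_W = (4C−1)/(4C−4)+0.615/C = 1.1100; K_s = 1+0.5/C = 1.0385
F_a = (F_max−F_min)/2 = 476.5 N; F_m = (F_max+F_min)/2 = 773.5 N
τ_a = K_W·8F_aD/(πd³) = 1.1100 × 712.92 = 791.34 MPa
τ_m = K_s·8F_mD/(πd³) = 1.0385 × 1157.3 = 1201.9 MPa
Goodman: 1/n_f = τ_a/S_se + τ_m/S_su = 791.34/270 + 1201.9/1010 = 2.93087 + 1.18996 = 4.1208
n_f = 1/4.1208 = 0.2427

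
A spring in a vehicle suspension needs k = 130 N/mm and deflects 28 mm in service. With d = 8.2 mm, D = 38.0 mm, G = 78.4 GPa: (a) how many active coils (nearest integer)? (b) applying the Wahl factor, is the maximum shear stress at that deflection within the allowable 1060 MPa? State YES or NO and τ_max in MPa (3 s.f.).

(a) 6 coils; (b) YES, τ_max = 886 MPa

N_a = Gd⁴/(8D³k) = (78.4×10³)(8.2⁴)/(8·38.0³·130) = 6.211 → N_a = 6
Actual rate k = Gd⁴/(8D³·6) = 134.58 N/mm
Working load F = kδ = 134.58·28 = 3768.2 N
C = 38.0/8.2 = 4.6341; K_W = (4C−1)/(4C−4)+0.615/C = 1.3391
τ_max = K_W·8FD/(πd³) = 1.3391·661.33 = 885.58 MPa
τ_max ≤ 1060 MPa → acceptable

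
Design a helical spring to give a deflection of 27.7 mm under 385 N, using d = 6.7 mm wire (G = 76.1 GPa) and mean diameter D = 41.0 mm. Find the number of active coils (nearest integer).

20

Required rate k = F/δ = 385/27.7 = 13.899 N/mm
N_a = Gd⁴/(8D³k) = (76.1×10³ × 6.7⁴)/(8 × 41.0³ × 13.899)
    = 1.5335e+08 / 7.66342e+06 = 20.01 → 20 coils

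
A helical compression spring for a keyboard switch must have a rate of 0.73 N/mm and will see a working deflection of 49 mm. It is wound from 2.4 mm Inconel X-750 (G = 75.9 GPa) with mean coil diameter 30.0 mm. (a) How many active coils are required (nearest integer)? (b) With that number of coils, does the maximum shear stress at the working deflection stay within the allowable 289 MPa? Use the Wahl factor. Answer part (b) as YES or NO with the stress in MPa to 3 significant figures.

N_a = Gd⁴/(8D³k) = (75.9×10³)(2.4⁴)/(8·30.0³·0.73) = 15.97 → N_a = 16
Actual rate k = Gd⁴/(8D³·16) = 0.72864 N/mm
Working load F = kδ = 0.72864·49 = 35.703 N
C = 30.0/2.4 = 12.5000; K_W = (4C−1)/(4C−4)+0.615/C = 1.1144
τ_max = K_W·8FD/(πd³) = 1.1144·197.3 = 219.88 MPa
τ_max ≤ 289 MPa → acceptable

(a) 16 coils; (b) YES, τ_max = 220 MPa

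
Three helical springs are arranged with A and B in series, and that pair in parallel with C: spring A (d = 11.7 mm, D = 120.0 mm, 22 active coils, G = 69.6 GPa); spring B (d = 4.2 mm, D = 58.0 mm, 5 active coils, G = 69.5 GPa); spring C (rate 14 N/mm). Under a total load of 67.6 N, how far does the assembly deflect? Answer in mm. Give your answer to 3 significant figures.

k_A = Gd⁴/(8D³N_a) = (69.6×10³)(11.7⁴)/(8·120.0³·22) = 4.2884 N/mm
k_B = Gd⁴/(8D³N_a) = (69.5×10³)(4.2⁴)/(8·58.0³·5) = 2.771 N/mm
Springs A,B series: k_AB = 1/(1/4.2884+1/2.771) = 1.6833 N/mm; parallel with C: k_eq = 1.6833+14 = 15.683 N/mm
δ = F/k_eq = 67.6/15.683 = 4.3103 mm

4.31 mm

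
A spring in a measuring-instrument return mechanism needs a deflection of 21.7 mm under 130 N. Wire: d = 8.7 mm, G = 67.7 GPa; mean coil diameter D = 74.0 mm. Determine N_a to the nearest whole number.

20

Required rate k = F/δ = 130/21.7 = 5.9908 N/mm
N_a = Gd⁴/(8D³k) = (67.7×10³ × 8.7⁴)/(8 × 74.0³ × 5.9908)
    = 3.87852e+08 / 1.94209e+07 = 19.97 → 20 coils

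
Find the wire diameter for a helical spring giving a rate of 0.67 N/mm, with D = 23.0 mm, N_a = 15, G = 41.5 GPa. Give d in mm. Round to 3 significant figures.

2.20 mm

d = (8D³N_a·k / G)^(1/4) = (8·23.0³·15·0.67 / (41.5×10³))^0.25
  = (23.572)^0.25 = 2.2034 mm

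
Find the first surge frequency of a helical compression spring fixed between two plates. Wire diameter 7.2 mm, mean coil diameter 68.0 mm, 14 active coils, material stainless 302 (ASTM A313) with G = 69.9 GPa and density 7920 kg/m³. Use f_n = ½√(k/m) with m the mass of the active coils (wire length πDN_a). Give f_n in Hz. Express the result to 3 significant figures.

k = Gd⁴/(8D³N_a) = (69.9×10³)(7.2⁴)/(8·68.0³·14) = 5.3341 N/mm = 5334.1 N/m
Wire length L = πDN_a = π·68.0·14 = 2990.8 mm
m = ρ·(πd²/4)·L = 7920 × 40.715×10⁻⁶ m² × 2.9908 m = 0.96442 kg
f_n = ½√(k/m) = 0.5·√(5334.1/0.96442) = 0.5·√(5530.9) = 37.185 Hz

37.2 Hz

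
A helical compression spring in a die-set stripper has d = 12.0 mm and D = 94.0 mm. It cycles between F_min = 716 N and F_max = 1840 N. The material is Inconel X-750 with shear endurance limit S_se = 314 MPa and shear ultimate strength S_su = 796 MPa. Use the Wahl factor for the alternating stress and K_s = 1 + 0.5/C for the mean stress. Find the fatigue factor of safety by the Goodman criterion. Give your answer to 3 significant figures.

C = D/d = 94.0/12.0 = 7.8333; K_W = (4C−1)/(4C−4)+0.615/C = 1.1883; K_s = 1+0.5/C = 1.0638
F_a = (F_max−F_min)/2 = 562 N; F_m = (F_max+F_min)/2 = 1278 N
τ_a = K_W·8F_aD/(πd³) = 1.1883 × 77.85 = 92.507 MPa
τ_m = K_s·8F_mD/(πd³) = 1.0638 × 177.03 = 188.33 MPa
Goodman: 1/n_f = τ_a/S_se + τ_m/S_su = 92.507/314 + 188.33/796 = 0.29461 + 0.23660 = 0.53121
n_f = 1/0.53121 = 1.883

1.88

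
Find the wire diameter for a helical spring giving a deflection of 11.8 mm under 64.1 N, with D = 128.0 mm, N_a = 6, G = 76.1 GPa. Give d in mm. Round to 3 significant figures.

Required rate k = F/δ = 64.1/11.8 = 5.4322 N/mm
d = (8D³N_a·k / G)^(1/4) = (8·128.0³·6·5.4322 / (76.1×10³))^0.25
  = (7185.6)^0.25 = 9.2069 mm

9.21 mm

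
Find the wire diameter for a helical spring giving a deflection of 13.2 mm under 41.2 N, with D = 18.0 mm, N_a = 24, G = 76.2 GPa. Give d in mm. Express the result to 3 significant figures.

2.60 mm

Required rate k = F/δ = 41.2/13.2 = 3.1212 N/mm
d = (8D³N_a·k / G)^(1/4) = (8·18.0³·24·3.1212 / (76.2×10³))^0.25
  = (45.866)^0.25 = 2.6024 mm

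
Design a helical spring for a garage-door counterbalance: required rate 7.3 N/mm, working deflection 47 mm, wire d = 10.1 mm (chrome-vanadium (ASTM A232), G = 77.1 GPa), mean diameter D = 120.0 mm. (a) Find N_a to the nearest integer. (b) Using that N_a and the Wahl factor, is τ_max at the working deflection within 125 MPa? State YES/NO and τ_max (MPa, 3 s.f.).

(a) 8 coils; (b) YES, τ_max = 113 MPa

N_a = Gd⁴/(8D³k) = (77.1×10³)(10.1⁴)/(8·120.0³·7.3) = 7.95 → N_a = 8
Actual rate k = Gd⁴/(8D³·8) = 7.2546 N/mm
Working load F = kδ = 7.2546·47 = 340.97 N
C = 120.0/10.1 = 11.8812; K_W = (4C−1)/(4C−4)+0.615/C = 1.1207
τ_max = K_W·8FD/(πd³) = 1.1207·101.13 = 113.33 MPa
τ_max ≤ 125 MPa → acceptable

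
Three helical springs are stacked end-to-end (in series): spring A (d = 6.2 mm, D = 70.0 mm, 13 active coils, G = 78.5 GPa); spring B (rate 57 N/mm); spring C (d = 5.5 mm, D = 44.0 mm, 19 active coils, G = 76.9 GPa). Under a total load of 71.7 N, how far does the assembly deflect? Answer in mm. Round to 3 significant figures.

k_A = Gd⁴/(8D³N_a) = (78.5×10³)(6.2⁴)/(8·70.0³·13) = 3.2517 N/mm
k_C = Gd⁴/(8D³N_a) = (76.9×10³)(5.5⁴)/(8·44.0³·19) = 5.4347 N/mm
Series: 1/k_eq = 1/3.2517 + 1/57 + 1/5.4347 = 0.50908; k_eq = 1.9643 N/mm
δ = F/k_eq = 71.7/1.9643 = 36.501 mm

36.5 mm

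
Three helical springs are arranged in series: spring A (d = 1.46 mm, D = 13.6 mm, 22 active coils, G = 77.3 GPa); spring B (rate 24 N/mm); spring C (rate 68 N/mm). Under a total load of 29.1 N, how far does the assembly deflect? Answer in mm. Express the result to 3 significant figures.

k_A = Gd⁴/(8D³N_a) = (77.3×10³)(1.46⁴)/(8·13.6³·22) = 0.79334 N/mm
Series: 1/k_eq = 1/0.79334 + 1/24 + 1/68 = 1.3169; k_eq = 0.75938 N/mm
δ = F/k_eq = 29.1/0.75938 = 38.321 mm

38.3 mm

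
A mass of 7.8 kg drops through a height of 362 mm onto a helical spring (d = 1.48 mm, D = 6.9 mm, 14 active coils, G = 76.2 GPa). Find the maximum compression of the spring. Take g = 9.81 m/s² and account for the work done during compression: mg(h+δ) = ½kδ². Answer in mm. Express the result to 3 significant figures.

82.8 mm

k = Gd⁴/(8D³N_a) = (76.2×10³)(1.48⁴)/(8·6.9³·14) = 9.9366 N/mm
W = mg = 7.8 × 9.81 = 76.518 N
½kδ² − Wδ − Wh = 0 → δ = (W + √(W² + 2kWh))/k
δ = (76.518 + √(5855 + 550476))/9.9366 = (76.518 + 745.88)/9.9366 = 82.764 mm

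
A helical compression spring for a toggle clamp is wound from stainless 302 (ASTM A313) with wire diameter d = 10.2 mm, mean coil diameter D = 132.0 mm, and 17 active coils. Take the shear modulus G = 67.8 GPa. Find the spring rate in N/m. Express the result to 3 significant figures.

k = Gd⁴/(8D³N_a) = (67.8×10³ × 10.2⁴) / (8 × 132.0³ × 17)
  = 7.33889e+08 / 3.12796e+08 = 2.3462 N/mm = 2346.2 N/m

2350 N/m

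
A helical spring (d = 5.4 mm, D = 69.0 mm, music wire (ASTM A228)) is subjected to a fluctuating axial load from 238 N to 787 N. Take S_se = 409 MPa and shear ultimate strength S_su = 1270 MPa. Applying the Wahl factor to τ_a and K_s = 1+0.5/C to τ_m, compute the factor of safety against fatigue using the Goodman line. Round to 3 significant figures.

0.769

C = D/d = 69.0/5.4 = 12.7778; K_W = (4C−1)/(4C−4)+0.615/C = 1.1118; K_s = 1+0.5/C = 1.0391
F_a = (F_max−F_min)/2 = 274.5 N; F_m = (F_max+F_min)/2 = 512.5 N
τ_a = K_W·8F_aD/(πd³) = 1.1118 × 306.3 = 340.55 MPa
τ_m = K_s·8F_mD/(πd³) = 1.0391 × 571.88 = 594.25 MPa
Goodman: 1/n_f = τ_a/S_se + τ_m/S_su = 340.55/409 + 594.25/1270 = 0.83264 + 0.46792 = 1.3006
n_f = 1/1.3006 = 0.7689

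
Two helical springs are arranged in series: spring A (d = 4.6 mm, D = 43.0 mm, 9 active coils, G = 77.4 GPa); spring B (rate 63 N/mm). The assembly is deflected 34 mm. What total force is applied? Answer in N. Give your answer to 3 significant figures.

k_A = Gd⁴/(8D³N_a) = (77.4×10³)(4.6⁴)/(8·43.0³·9) = 6.0539 N/mm
Series: 1/k_eq = 1/6.0539 + 1/63 = 0.18106; k_eq = 5.5231 N/mm
F = k_eq·δ = 5.5231·34 = 187.79 N

188 N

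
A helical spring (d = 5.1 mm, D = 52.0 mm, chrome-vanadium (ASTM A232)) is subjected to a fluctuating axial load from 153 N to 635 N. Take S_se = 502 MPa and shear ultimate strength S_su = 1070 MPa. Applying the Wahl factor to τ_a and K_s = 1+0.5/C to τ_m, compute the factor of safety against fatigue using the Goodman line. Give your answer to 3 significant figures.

C = D/d = 52.0/5.1 = 10.1961; K_W = (4C−1)/(4C−4)+0.615/C = 1.1419; K_s = 1+0.5/C = 1.0490
F_a = (F_max−F_min)/2 = 241 N; F_m = (F_max+F_min)/2 = 394 N
τ_a = K_W·8F_aD/(πd³) = 1.1419 × 240.57 = 274.71 MPa
τ_m = K_s·8F_mD/(πd³) = 1.0490 × 393.3 = 412.59 MPa
Goodman: 1/n_f = τ_a/S_se + τ_m/S_su = 274.71/502 + 412.59/1070 = 0.54722 + 0.38560 = 0.93282
n_f = 1/0.93282 = 1.072

1.07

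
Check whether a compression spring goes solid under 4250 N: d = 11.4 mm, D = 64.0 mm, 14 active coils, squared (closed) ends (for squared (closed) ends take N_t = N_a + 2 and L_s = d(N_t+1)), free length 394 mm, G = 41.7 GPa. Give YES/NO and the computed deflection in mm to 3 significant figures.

k = Gd⁴/(8D³N_a) = (41.7×10³)(11.4⁴)/(8·64.0³·14) = 23.988 N/mm
N_t = 16; L_s = 11.4·17 = 193.8 mm; δ_solid = L₀ − L_s = 394 − 193.8 = 200.2 mm
δ = F/k = 4250/23.988 = 177.17 mm
δ < δ_solid → spring does not go solid

NO, δ = 177 mm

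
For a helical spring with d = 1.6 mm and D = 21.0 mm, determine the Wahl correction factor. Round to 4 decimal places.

C = D/d = 21.0/1.6 = 13.1250
K_W = (4C−1)/(4C−4) + 0.615/C = 51.500/48.500 + 0.0469 = 1.1087

1.1087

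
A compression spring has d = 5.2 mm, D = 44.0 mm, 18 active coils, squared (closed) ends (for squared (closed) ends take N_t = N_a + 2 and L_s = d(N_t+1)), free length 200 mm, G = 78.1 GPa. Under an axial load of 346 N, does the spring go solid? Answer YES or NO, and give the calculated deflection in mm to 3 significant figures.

k = Gd⁴/(8D³N_a) = (78.1×10³)(5.2⁴)/(8·44.0³·18) = 4.6553 N/mm
N_t = 20; L_s = 5.2·21 = 109.2 mm; δ_solid = L₀ − L_s = 200 − 109.2 = 90.8 mm
δ = F/k = 346/4.6553 = 74.325 mm
δ < δ_solid → spring does not go solid

NO, δ = 74.3 mm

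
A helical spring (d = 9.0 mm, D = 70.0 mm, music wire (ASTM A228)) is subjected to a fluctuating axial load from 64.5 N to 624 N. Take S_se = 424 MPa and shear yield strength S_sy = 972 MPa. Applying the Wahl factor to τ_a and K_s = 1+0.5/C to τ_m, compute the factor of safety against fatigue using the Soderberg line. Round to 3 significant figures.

C = D/d = 70.0/9.0 = 7.7778; K_W = (4C−1)/(4C−4)+0.615/C = 1.1897; K_s = 1+0.5/C = 1.0643
F_a = (F_max−F_min)/2 = 279.75 N; F_m = (F_max+F_min)/2 = 344.25 N
τ_a = K_W·8F_aD/(πd³) = 1.1897 × 68.404 = 81.382 MPa
τ_m = K_s·8F_mD/(πd³) = 1.0643 × 84.175 = 89.587 MPa
Soderberg: 1/n_f = τ_a/S_se + τ_m/S_sy = 81.382/424 + 89.587/972 = 0.19194 + 0.09217 = 0.28411
n_f = 1/0.28411 = 3.52

3.52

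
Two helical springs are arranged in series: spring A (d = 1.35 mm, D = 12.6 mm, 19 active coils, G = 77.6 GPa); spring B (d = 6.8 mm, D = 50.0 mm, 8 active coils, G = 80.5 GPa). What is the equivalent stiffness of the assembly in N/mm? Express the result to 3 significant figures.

0.816 N/mm

k_A = Gd⁴/(8D³N_a) = (77.6×10³)(1.35⁴)/(8·12.6³·19) = 0.8477 N/mm
k_B = Gd⁴/(8D³N_a) = (80.5×10³)(6.8⁴)/(8·50.0³·8) = 21.515 N/mm
Series: 1/k_eq = 1/0.8477 + 1/21.515 = 1.2261; k_eq = 0.81557 N/mm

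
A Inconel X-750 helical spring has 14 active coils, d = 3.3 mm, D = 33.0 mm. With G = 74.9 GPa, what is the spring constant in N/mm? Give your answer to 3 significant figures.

k = Gd⁴/(8D³N_a) = (74.9×10³ × 3.3⁴) / (8 × 33.0³ × 14)
  = 8.88255e+06 / 4.02494e+06 = 2.2069 N/mm

2.21 N/mm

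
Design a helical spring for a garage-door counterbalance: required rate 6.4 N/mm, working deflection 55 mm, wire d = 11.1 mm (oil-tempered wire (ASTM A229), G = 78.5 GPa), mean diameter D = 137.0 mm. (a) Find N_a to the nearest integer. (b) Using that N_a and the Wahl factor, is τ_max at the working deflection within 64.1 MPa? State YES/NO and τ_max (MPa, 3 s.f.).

(a) 9 coils; (b) NO, τ_max = 101 MPa

N_a = Gd⁴/(8D³k) = (78.5×10³)(11.1⁴)/(8·137.0³·6.4) = 9.052 → N_a = 9
Actual rate k = Gd⁴/(8D³·9) = 6.4368 N/mm
Working load F = kδ = 6.4368·55 = 354.02 N
C = 137.0/11.1 = 12.3423; K_W = (4C−1)/(4C−4)+0.615/C = 1.1160
τ_max = K_W·8FD/(πd³) = 1.1160·90.307 = 100.78 MPa
τ_max > 64.1 MPa → exceeds allowable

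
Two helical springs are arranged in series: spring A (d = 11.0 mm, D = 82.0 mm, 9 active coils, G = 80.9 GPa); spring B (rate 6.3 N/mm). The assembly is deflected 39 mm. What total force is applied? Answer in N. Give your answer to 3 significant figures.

k_A = Gd⁴/(8D³N_a) = (80.9×10³)(11.0⁴)/(8·82.0³·9) = 29.836 N/mm
Series: 1/k_eq = 1/29.836 + 1/6.3 = 0.19225; k_eq = 5.2017 N/mm
F = k_eq·δ = 5.2017·39 = 202.86 N

203 N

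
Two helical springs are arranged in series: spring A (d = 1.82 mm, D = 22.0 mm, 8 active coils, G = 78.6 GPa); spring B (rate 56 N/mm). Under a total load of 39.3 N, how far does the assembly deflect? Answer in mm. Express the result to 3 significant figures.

k_A = Gd⁴/(8D³N_a) = (78.6×10³)(1.82⁴)/(8·22.0³·8) = 1.2655 N/mm
Series: 1/k_eq = 1/1.2655 + 1/56 = 0.80806; k_eq = 1.2375 N/mm
δ = F/k_eq = 39.3/1.2375 = 31.757 mm

31.8 mm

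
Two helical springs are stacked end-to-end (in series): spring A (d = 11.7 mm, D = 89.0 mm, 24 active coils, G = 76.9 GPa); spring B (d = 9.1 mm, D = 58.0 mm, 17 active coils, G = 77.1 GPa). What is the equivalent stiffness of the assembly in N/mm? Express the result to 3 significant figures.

k_A = Gd⁴/(8D³N_a) = (76.9×10³)(11.7⁴)/(8·89.0³·24) = 10.646 N/mm
k_B = Gd⁴/(8D³N_a) = (77.1×10³)(9.1⁴)/(8·58.0³·17) = 19.925 N/mm
Series: 1/k_eq = 1/10.646 + 1/19.925 = 0.14412; k_eq = 6.9388 N/mm

6.94 N/mm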